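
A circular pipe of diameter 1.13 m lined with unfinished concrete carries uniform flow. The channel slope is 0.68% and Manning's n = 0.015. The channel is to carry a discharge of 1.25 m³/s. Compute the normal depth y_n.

y_n = 0.583 m

Manning's equation rearranged: A R^(2/3) = nQ / (1·√S) = 0.015 × 1.25 / (√0.0068) = 0.2274.
Try y = 0.47 m: A R^(2/3) = 0.1562 — low.
Try y = 0.705 m: A R^(2/3) = 0.3077 — high.
Try y = 0.583 m: A R^(2/3) = 0.2276 — ≈ 0.2274.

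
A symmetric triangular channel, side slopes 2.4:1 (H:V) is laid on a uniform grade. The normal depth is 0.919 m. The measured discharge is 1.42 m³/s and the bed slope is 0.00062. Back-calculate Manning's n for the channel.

n = 0.0201

For a triangular section with side slope z = 2.4: A = zy² = 2.4×0.919² = 2.027 m²; P = 2y√(1+z²) = 2×0.919×2.6 = 4.779 m.
Hydraulic radius R = A/P = 2.027/4.779 = 0.4242 m.
Rearranging Manning's equation: n = (1/Q) A R^(2/3) S^(1/2) = (1/1.42) × 2.027 × 0.4242^(2/3) × √0.00062 = 0.0201.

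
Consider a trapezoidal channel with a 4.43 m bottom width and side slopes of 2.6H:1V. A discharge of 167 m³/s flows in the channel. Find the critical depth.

At critical depth, Q² T / (g A³) = 1, i.e. A³/T = Q²/g = 167²/9.81 = 2843.
Trying y = 2.55 m: A³/T = 1268 — low.
Trying y = 3.84 m: A³/T = 6950 — high.
Trying y = 3.1 m: A³/T = 2825 — close enough.

y_c = 3.1 m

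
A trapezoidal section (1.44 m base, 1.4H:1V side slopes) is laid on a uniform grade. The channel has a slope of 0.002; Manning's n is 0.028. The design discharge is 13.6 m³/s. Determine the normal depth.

y_n = 1.99 m

Manning's equation rearranged: A R^(2/3) = nQ / (1·√S) = 0.028 × 13.6 / (√0.002) = 8.515.
Trying y = 2.46 m: A R^(2/3) = 13.67 — too large.
Trying y = 1.99 m: A R^(2/3) = 8.492 — ≈ 8.515.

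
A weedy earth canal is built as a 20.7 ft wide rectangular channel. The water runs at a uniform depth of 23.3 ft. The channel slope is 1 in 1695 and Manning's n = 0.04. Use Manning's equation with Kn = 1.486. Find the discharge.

Q = 1620 ft³/s

Flow area A = b·y = 20.7 × 23.3 = 482.3 ft². Wetted perimeter P = b + 2y = 20.7 + 2×23.3 = 67.3 ft.
Hydraulic radius R = A/P = 482.3/67.3 = 7.167 ft.
Manning's equation: Q = (1.486/n) A R^(2/3) S^(1/2) = (1.486/0.04) × 482.3 × 7.167^(2/3) × 0.00059^(1/2) = 1620 ft³/s.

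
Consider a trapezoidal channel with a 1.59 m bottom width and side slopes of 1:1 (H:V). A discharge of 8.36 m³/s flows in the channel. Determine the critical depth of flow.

y_c = 1.11 m

At critical depth, Q² T / (g A³) = 1, i.e. A³/T = Q²/g = 8.36²/9.81 = 7.124.
Try y = 0.838 m: A³/T = 2.579 — too small.
Try y = 1.3 m: A³/T = 12.66 — too large.
Try y = 1.11 m: A³/T = 7.065 — matches.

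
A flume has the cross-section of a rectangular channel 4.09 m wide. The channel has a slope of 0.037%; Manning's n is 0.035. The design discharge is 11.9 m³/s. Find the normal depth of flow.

y_n = 4.27 m

Manning's equation rearranged: A R^(2/3) = nQ / (1·√S) = 0.035 × 11.9 / (√0.00037) = 21.65.
Try y = 5.29 m: A R^(2/3) = 28.03 — high.
Try y = 3.72 m: A R^(2/3) = 18.3 — low.
Try y = 4.27 m: A R^(2/3) = 21.68 — close enough.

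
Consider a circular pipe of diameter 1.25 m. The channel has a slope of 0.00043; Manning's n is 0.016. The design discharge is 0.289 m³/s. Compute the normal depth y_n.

y_n = 0.546 m

Manning's equation rearranged: A R^(2/3) = nQ / (1·√S) = 0.016 × 0.289 / (√0.00043) = 0.223.
At y = 0.594 m: A R^(2/3) = 0.2589 — too large.
At y = 0.546 m: A R^(2/3) = 0.2233 — matches.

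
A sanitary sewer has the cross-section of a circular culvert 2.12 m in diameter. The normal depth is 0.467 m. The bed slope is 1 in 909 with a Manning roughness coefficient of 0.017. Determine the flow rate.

For a circular section of diameter D = 2.12 m at depth y = 0.467 m, the central angle is θ = 2 arccos(1 − 2y/D) = 1.954 rad. Then A = (D²/8)(θ − sin θ) = 0.5768 m² and P = Dθ/2 = 2.071 m.
Hydraulic radius R = A/P = 0.5768/2.071 = 0.2785 m.
Manning's equation: Q = (1/n) A R^(2/3) S^(1/2) = (1/0.017) × 0.5768 × 0.2785^(2/3) × 0.0011^(1/2) = 0.48 m³/s.

Q = 0.48 m³/s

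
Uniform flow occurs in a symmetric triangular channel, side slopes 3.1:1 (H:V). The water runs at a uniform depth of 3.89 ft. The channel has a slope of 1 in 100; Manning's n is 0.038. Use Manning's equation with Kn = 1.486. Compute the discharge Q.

For a triangular section with side slope z = 3.1: A = zy² = 3.1×3.89² = 46.91 ft²; P = 2y√(1+z²) = 2×3.89×3.257 = 25.34 ft.
Hydraulic radius R = A/P = 46.91/25.34 = 1.851 ft.
Manning's equation: Q = (1.486/n) A R^(2/3) S^(1/2) = (1.486/0.038) × 46.91 × 1.851^(2/3) × 0.01^(1/2) = 277 ft³/s.

Q = 277 ft³/s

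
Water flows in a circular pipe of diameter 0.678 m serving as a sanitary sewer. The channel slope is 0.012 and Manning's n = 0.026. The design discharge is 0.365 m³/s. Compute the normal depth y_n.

Manning's equation rearranged: A R^(2/3) = nQ / (1·√S) = 0.026 × 0.365 / (√0.012) = 0.08663.
Try y = 0.336 m: A R^(2/3) = 0.05446 — short.
Try y = 0.562 m: A R^(2/3) = 0.1117 — over.
Try y = 0.452 m: A R^(2/3) = 0.08668 — ≈ 0.08663.

y_n = 0.452 m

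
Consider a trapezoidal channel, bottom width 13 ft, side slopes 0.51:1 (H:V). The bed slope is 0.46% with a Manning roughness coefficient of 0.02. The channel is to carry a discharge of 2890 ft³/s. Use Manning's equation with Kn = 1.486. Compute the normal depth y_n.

y_n = 10.4 ft

Manning's equation rearranged: A R^(2/3) = nQ / (1.486·√S) = 0.02 × 2890 / (1.486 × √0.0046) = 573.5.
Trying y = 12.1 ft: A R^(2/3) = 746.7 — too large.
Trying y = 9.02 ft: A R^(2/3) = 450.1 — too small.
Trying y = 10.4 ft: A R^(2/3) = 574.1 — close enough.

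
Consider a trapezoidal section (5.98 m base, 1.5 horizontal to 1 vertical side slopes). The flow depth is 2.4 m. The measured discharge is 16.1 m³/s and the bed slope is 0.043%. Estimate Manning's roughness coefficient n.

n = 0.04

With bottom width b = 5.98 m and side slope z = 1.5: A = (b + zy)y = (5.98 + 1.5×2.4)×2.4 = 22.99 m²; P = b + 2y√(1+z²) = 5.98 + 2×2.4×1.803 = 14.63 m.
Hydraulic radius R = A/P = 22.99/14.63 = 1.571 m.
Rearranging Manning's equation: n = (1/Q) A R^(2/3) S^(1/2) = (1/16.1) × 22.99 × 1.571^(2/3) × √0.00043 = 0.04.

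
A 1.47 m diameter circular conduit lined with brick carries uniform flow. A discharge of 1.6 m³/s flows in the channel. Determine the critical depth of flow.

At critical depth, Q² T / (g A³) = 1, i.e. A³/T = Q²/g = 1.6²/9.81 = 0.261.
Try y = 0.768 m: A³/T = 0.4916 — too large.
Try y = 0.651 m: A³/T = 0.2613 — matches.

y_c = 0.651 m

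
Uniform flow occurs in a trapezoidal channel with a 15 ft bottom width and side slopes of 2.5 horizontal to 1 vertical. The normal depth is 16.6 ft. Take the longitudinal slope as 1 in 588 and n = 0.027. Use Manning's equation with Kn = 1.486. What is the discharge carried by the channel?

Q = 9200 ft³/s

With bottom width b = 15 ft and side slope z = 2.5: A = (b + zy)y = (15 + 2.5×16.6)×16.6 = 937.9 ft²; P = b + 2y√(1+z²) = 15 + 2×16.6×2.693 = 104.4 ft.
Hydraulic radius R = A/P = 937.9/104.4 = 8.984 ft.
Manning's equation: Q = (1.486/n) A R^(2/3) S^(1/2) = (1.486/0.027) × 937.9 × 8.984^(2/3) × 0.001701^(1/2) = 9200 ft³/s.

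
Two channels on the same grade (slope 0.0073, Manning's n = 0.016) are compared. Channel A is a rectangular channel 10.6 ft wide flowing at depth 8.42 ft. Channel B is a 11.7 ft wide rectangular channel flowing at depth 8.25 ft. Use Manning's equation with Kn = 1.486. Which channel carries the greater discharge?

Channel A: Flow area A = b·y = 10.6 × 8.42 = 89.25 ft². Wetted perimeter P = b + 2y = 10.6 + 2×8.42 = 27.44 ft. Hydraulic radius R = A/P = 89.25/27.44 = 3.253 ft. Q_A = (1.486/0.016)·89.25·3.253^(2/3)·√0.0073 = 1555 ft³/s.
Channel B: Flow area A = b·y = 11.7 × 8.25 = 96.52 ft². Wetted perimeter P = b + 2y = 11.7 + 2×8.25 = 28.2 ft. Hydraulic radius R = A/P = 96.52/28.2 = 3.423 ft. Q_B = (1.486/0.016)·96.52·3.423^(2/3)·√0.0073 = 1740 ft³/s.
Q_A = 1555 ft³/s vs Q_B = 1740 ft³/s, so channel B carries more.

channel B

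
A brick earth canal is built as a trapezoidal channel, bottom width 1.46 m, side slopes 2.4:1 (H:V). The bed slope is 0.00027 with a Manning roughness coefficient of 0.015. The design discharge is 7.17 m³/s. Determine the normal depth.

Manning's equation rearranged: A R^(2/3) = nQ / (1·√S) = 0.015 × 7.17 / (√0.00027) = 6.545.
Try y = 1.28 m: A R^(2/3) = 4.637 — short.
Try y = 1.83 m: A R^(2/3) = 10.53 — over.
Try y = 1.49 m: A R^(2/3) = 6.547 — close enough.

y_n = 1.49 m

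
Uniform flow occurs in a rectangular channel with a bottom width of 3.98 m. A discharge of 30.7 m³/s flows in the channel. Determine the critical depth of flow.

y_c = 1.82 m

For a rectangular channel, critical depth y_c = (q²/g)^(1/3) where q = Q/b = 30.7/3.98 = 7.714 m²/s.
So y_c = (7.714²/9.81)^(1/3) = 1.82 m.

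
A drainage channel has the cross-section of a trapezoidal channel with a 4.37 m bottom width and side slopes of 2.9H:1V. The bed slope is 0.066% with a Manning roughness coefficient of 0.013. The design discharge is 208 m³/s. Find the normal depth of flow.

Manning's equation rearranged: A R^(2/3) = nQ / (1·√S) = 0.013 × 208 / (√0.00066) = 105.3.
Try y = 3.4 m: A R^(2/3) = 74.68 — short.
Try y = 4.44 m: A R^(2/3) = 138.1 — over.
Try y = 3.95 m: A R^(2/3) = 105.3 — matches.

y_n = 3.95 m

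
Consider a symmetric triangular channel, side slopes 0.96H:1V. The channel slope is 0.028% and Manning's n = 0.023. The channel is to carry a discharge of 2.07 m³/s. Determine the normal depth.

y_n = 1.96 m

Manning's equation rearranged: A R^(2/3) = nQ / (1·√S) = 0.023 × 2.07 / (√0.00028) = 2.845.
Trying y = 1.56 m: A R^(2/3) = 1.55 — low.
Trying y = 2.16 m: A R^(2/3) = 3.691 — high.
Trying y = 1.96 m: A R^(2/3) = 2.848 — matches.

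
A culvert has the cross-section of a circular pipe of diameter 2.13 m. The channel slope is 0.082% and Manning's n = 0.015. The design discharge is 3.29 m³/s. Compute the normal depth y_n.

y_n = 1.36 m

Manning's equation rearranged: A R^(2/3) = nQ / (1·√S) = 0.015 × 3.29 / (√0.00082) = 1.723.
Trying y = 0.949 m: A R^(2/3) = 0.958 — short.
Trying y = 1.53 m: A R^(2/3) = 2.026 — over.
Trying y = 1.36 m: A R^(2/3) = 1.726 — ≈ 1.723.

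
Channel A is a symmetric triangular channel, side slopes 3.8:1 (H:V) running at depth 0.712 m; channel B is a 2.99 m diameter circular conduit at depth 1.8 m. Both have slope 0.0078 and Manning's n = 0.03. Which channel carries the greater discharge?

Channel A: For a triangular section with side slope z = 3.8: A = zy² = 3.8×0.712² = 1.926 m²; P = 2y√(1+z²) = 2×0.712×3.929 = 5.595 m. Hydraulic radius R = A/P = 1.926/5.595 = 0.3443 m. Q_A = (1/0.03)·1.926·0.3443^(2/3)·√0.0078 = 2.786 m³/s.
Channel B: For a circular section of diameter D = 2.99 m at depth y = 1.8 m, the central angle is θ = 2 arccos(1 − 2y/D) = 3.553 rad. Then A = (D²/8)(θ − sin θ) = 4.416 m² and P = Dθ/2 = 5.311 m. Hydraulic radius R = A/P = 4.416/5.311 = 0.8315 m. Q_B = (1/0.03)·4.416·0.8315^(2/3)·√0.0078 = 11.5 m³/s.
Q_A = 2.786 m³/s vs Q_B = 11.5 m³/s, so channel B carries more.

channel B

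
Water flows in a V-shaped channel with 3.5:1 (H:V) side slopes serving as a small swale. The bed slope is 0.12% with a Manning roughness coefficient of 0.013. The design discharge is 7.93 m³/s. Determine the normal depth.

Manning's equation rearranged: A R^(2/3) = nQ / (1·√S) = 0.013 × 7.93 / (√0.0012) = 2.976.
At y = 0.788 m: A R^(2/3) = 1.138 — low.
At y = 1.13 m: A R^(2/3) = 2.976 — matches.

y_n = 1.13 m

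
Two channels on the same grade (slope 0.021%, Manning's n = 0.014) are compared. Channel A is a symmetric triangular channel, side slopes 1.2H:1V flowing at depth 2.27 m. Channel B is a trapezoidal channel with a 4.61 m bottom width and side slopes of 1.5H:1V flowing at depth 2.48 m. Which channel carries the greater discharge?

Channel A: For a triangular section with side slope z = 1.2: A = zy² = 1.2×2.27² = 6.183 m²; P = 2y√(1+z²) = 2×2.27×1.562 = 7.092 m. Hydraulic radius R = A/P = 6.183/7.092 = 0.8719 m. Q_A = (1/0.014)·6.183·0.8719^(2/3)·√0.00021 = 5.842 m³/s.
Channel B: With bottom width b = 4.61 m and side slope z = 1.5: A = (b + zy)y = (4.61 + 1.5×2.48)×2.48 = 20.66 m²; P = b + 2y√(1+z²) = 4.61 + 2×2.48×1.803 = 13.55 m. Hydraulic radius R = A/P = 20.66/13.55 = 1.524 m. Q_B = (1/0.014)·20.66·1.524^(2/3)·√0.00021 = 28.32 m³/s.
Q_A = 5.842 m³/s vs Q_B = 28.32 m³/s, so channel B carries more.

channel B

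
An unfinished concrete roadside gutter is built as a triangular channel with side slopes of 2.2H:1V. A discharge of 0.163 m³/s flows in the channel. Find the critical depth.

At critical depth, Q² T / (g A³) = 1, i.e. A³/T = Q²/g = 0.163²/9.81 = 0.002708.
At y = 0.303 m: A³/T = 0.006181 — high.
At y = 0.176 m: A³/T = 0.0004087 — low.
At y = 0.257 m: A³/T = 0.002713 — matches.

y_c = 0.257 m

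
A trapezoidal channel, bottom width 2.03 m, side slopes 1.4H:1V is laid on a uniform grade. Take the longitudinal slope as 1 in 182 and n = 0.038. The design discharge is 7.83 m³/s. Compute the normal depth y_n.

y_n = 1.27 m

Manning's equation rearranged: A R^(2/3) = nQ / (1·√S) = 0.038 × 7.83 / (√0.005495) = 4.014.
Trying y = 1.62 m: A R^(2/3) = 6.565 — over.
Trying y = 0.865 m: A R^(2/3) = 1.905 — short.
Trying y = 1.27 m: A R^(2/3) = 4.012 — ≈ 4.014.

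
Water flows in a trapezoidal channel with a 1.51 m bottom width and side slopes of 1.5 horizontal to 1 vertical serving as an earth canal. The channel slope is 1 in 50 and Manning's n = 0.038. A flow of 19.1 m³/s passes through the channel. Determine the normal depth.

y_n = 1.53 m

Manning's equation rearranged: A R^(2/3) = nQ / (1·√S) = 0.038 × 19.1 / (√0.02) = 5.132.
Try y = 1.73 m: A R^(2/3) = 6.701 — over.
Try y = 1.13 m: A R^(2/3) = 2.714 — short.
Try y = 1.53 m: A R^(2/3) = 5.136 — matches.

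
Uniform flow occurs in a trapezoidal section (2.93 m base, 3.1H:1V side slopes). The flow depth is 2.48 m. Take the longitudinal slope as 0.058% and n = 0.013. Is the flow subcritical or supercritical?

With bottom width b = 2.93 m and side slope z = 3.1: A = (b + zy)y = (2.93 + 3.1×2.48)×2.48 = 26.33 m²; P = b + 2y√(1+z²) = 2.93 + 2×2.48×3.257 = 19.09 m.
Hydraulic radius R = A/P = 26.33/19.09 = 1.38 m.
V = (1/n) R^(2/3) √S = (1/0.013) × 1.38^(2/3) × √0.00058 = 2.296 m/s. Hydraulic depth D_h = A/T = 26.33/18.31 = 1.438 m.
Froude number Fr = V/√(g·D_h) = 2.296/√(9.81×1.438) = 0.611, which is less than 1, so the flow is subcritical.

subcritical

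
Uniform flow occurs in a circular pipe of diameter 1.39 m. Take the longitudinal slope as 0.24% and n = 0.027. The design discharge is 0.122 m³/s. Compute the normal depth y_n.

Manning's equation rearranged: A R^(2/3) = nQ / (1·√S) = 0.027 × 0.122 / (√0.0024) = 0.06724.
At y = 0.218 m: A R^(2/3) = 0.03997 — too small.
At y = 0.281 m: A R^(2/3) = 0.06713 — matches.

y_n = 0.281 m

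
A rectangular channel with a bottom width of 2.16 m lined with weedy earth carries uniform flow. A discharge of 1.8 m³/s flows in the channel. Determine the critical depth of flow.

y_c = 0.414 m

For a rectangular channel, critical depth y_c = (q²/g)^(1/3) where q = Q/b = 1.8/2.16 = 0.8333 m²/s.
So y_c = (0.8333²/9.81)^(1/3) = 0.414 m.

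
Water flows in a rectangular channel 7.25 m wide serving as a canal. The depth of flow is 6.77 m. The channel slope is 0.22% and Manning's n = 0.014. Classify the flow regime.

Flow area A = b·y = 7.25 × 6.77 = 49.08 m². Wetted perimeter P = b + 2y = 7.25 + 2×6.77 = 20.79 m.
Hydraulic radius R = A/P = 49.08/20.79 = 2.361 m.
V = (1/n) R^(2/3) √S = (1/0.014) × 2.361^(2/3) × √0.0022 = 5.94 m/s. Hydraulic depth D_h = A/T = 49.08/7.25 = 6.77 m.
Froude number Fr = V/√(g·D_h) = 5.94/√(9.81×6.77) = 0.729, which is less than 1, so the flow is subcritical.

subcritical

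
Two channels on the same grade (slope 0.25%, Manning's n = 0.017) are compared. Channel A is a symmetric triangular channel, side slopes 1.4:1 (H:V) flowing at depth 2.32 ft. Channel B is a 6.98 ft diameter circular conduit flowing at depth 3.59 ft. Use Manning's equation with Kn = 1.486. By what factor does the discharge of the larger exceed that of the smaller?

Channel A: For a triangular section with side slope z = 1.4: A = zy² = 1.4×2.32² = 7.535 ft²; P = 2y√(1+z²) = 2×2.32×1.72 = 7.983 ft. Hydraulic radius R = A/P = 7.535/7.983 = 0.9439 ft. Q_A = (1.486/0.017)·7.535·0.9439^(2/3)·√0.0025 = 31.69 ft³/s.
Channel B: For a circular section of diameter D = 6.98 ft at depth y = 3.59 ft, the central angle is θ = 2 arccos(1 − 2y/D) = 3.199 rad. Then A = (D²/8)(θ − sin θ) = 19.83 ft² and P = Dθ/2 = 11.16 ft. Hydraulic radius R = A/P = 19.83/11.16 = 1.776 ft. Q_B = (1.486/0.017)·19.83·1.776^(2/3)·√0.0025 = 127.1 ft³/s.
The larger discharge is 127.1 ft³/s and the smaller is 31.69 ft³/s; the ratio is 4.01.

4.01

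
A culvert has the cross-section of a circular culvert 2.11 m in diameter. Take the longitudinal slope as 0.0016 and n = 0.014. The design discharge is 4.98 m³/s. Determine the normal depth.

Manning's equation rearranged: A R^(2/3) = nQ / (1·√S) = 0.014 × 4.98 / (√0.0016) = 1.743.
Trying y = 1.56 m: A R^(2/3) = 2.047 — too large.
Trying y = 0.988 m: A R^(2/3) = 1.02 — too small.
Trying y = 1.38 m: A R^(2/3) = 1.742 — matches.

y_n = 1.38 m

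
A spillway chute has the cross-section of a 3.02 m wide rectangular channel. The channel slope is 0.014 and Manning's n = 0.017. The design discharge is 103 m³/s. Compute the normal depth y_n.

Manning's equation rearranged: A R^(2/3) = nQ / (1·√S) = 0.017 × 103 / (√0.014) = 14.8.
Try y = 5.26 m: A R^(2/3) = 17.67 — high.
Try y = 3.64 m: A R^(2/3) = 11.48 — low.
Try y = 4.51 m: A R^(2/3) = 14.79 — ≈ 14.8.

y_n = 4.51 m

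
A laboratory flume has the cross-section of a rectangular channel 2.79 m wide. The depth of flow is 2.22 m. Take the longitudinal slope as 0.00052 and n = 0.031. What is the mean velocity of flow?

Flow area A = b·y = 2.79 × 2.22 = 6.194 m². Wetted perimeter P = b + 2y = 2.79 + 2×2.22 = 7.23 m.
Hydraulic radius R = A/P = 6.194/7.23 = 0.8567 m.
From Manning's equation, V = (1/n) R^(2/3) S^(1/2) = (1/0.031) × 0.8567^(2/3) × 0.00052^(1/2) = 0.664 m/s.

V = 0.664 m/s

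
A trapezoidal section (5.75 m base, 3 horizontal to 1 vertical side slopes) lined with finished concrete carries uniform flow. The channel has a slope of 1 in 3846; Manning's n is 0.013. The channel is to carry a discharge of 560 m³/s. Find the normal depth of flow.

y_n = 7 m

Manning's equation rearranged: A R^(2/3) = nQ / (1·√S) = 0.013 × 560 / (√0.00026) = 451.5.
Try y = 5.4 m: A R^(2/3) = 244.9 — low.
Try y = 7.75 m: A R^(2/3) = 576.1 — high.
Try y = 7 m: A R^(2/3) = 451.4 — matches.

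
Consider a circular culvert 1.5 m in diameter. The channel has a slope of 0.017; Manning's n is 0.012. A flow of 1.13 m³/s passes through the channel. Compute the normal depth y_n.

Manning's equation rearranged: A R^(2/3) = nQ / (1·√S) = 0.012 × 1.13 / (√0.017) = 0.104.
Trying y = 0.269 m: A R^(2/3) = 0.06446 — low.
Trying y = 0.403 m: A R^(2/3) = 0.1451 — high.
Trying y = 0.341 m: A R^(2/3) = 0.1042 — matches.

y_n = 0.341 m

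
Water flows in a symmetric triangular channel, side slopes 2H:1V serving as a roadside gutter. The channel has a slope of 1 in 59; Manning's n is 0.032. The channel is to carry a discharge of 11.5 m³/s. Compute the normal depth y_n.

Manning's equation rearranged: A R^(2/3) = nQ / (1·√S) = 0.032 × 11.5 / (√0.01695) = 2.827.
Trying y = 1.52 m: A R^(2/3) = 3.572 — too large.
Trying y = 1.09 m: A R^(2/3) = 1.472 — too small.
Trying y = 1.39 m: A R^(2/3) = 2.815 — ≈ 2.827.

y_n = 1.39 m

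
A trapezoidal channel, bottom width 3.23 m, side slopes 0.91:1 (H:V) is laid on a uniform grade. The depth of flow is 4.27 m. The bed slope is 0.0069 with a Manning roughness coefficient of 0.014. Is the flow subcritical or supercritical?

With bottom width b = 3.23 m and side slope z = 0.91: A = (b + zy)y = (3.23 + 0.91×4.27)×4.27 = 30.38 m²; P = b + 2y√(1+z²) = 3.23 + 2×4.27×1.352 = 14.78 m.
Hydraulic radius R = A/P = 30.38/14.78 = 2.056 m.
V = (1/n) R^(2/3) √S = (1/0.014) × 2.056^(2/3) × √0.0069 = 9.594 m/s. Hydraulic depth D_h = A/T = 30.38/11 = 2.762 m.
Froude number Fr = V/√(g·D_h) = 9.594/√(9.81×2.762) = 1.84, which is greater than 1, so the flow is supercritical.

supercritical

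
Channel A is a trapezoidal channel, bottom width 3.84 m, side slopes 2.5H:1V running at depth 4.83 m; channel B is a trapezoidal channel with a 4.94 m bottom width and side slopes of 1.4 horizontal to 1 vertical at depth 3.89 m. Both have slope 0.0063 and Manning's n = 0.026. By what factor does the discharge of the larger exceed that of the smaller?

2.11

Channel A: With bottom width b = 3.84 m and side slope z = 2.5: A = (b + zy)y = (3.84 + 2.5×4.83)×4.83 = 76.87 m²; P = b + 2y√(1+z²) = 3.84 + 2×4.83×2.693 = 29.85 m. Hydraulic radius R = A/P = 76.87/29.85 = 2.575 m. Q_A = (1/0.026)·76.87·2.575^(2/3)·√0.0063 = 440.9 m³/s.
Channel B: With bottom width b = 4.94 m and side slope z = 1.4: A = (b + zy)y = (4.94 + 1.4×3.89)×3.89 = 40.4 m²; P = b + 2y√(1+z²) = 4.94 + 2×3.89×1.72 = 18.33 m. Hydraulic radius R = A/P = 40.4/18.33 = 2.205 m. Q_B = (1/0.026)·40.4·2.205^(2/3)·√0.0063 = 208.9 m³/s.
The larger discharge is 440.9 m³/s and the smaller is 208.9 m³/s; the ratio is 2.11.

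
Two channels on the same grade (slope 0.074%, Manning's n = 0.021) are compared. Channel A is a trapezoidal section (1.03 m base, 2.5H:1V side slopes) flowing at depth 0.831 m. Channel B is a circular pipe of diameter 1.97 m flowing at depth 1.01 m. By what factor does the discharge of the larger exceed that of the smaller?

Channel A: With bottom width b = 1.03 m and side slope z = 2.5: A = (b + zy)y = (1.03 + 2.5×0.831)×0.831 = 2.582 m²; P = b + 2y√(1+z²) = 1.03 + 2×0.831×2.693 = 5.505 m. Hydraulic radius R = A/P = 2.582/5.505 = 0.4691 m. Q_A = (1/0.021)·2.582·0.4691^(2/3)·√0.00074 = 2.019 m³/s.
Channel B: For a circular section of diameter D = 1.97 m at depth y = 1.01 m, the central angle is θ = 2 arccos(1 − 2y/D) = 3.192 rad. Then A = (D²/8)(θ − sin θ) = 1.573 m² and P = Dθ/2 = 3.144 m. Hydraulic radius R = A/P = 1.573/3.144 = 0.5003 m. Q_B = (1/0.021)·1.573·0.5003^(2/3)·√0.00074 = 1.284 m³/s.
The larger discharge is 2.019 m³/s and the smaller is 1.284 m³/s; the ratio is 1.57.

1.57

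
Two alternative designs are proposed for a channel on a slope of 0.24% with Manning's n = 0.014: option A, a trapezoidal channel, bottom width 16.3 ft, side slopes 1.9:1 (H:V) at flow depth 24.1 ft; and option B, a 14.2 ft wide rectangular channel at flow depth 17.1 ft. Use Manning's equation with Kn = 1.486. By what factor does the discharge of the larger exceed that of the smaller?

Channel A: With bottom width b = 16.3 ft and side slope z = 1.9: A = (b + zy)y = (16.3 + 1.9×24.1)×24.1 = 1496 ft²; P = b + 2y√(1+z²) = 16.3 + 2×24.1×2.147 = 119.8 ft. Hydraulic radius R = A/P = 1496/119.8 = 12.49 ft. Q_A = (1.486/0.014)·1496·12.49^(2/3)·√0.0024 = 41890 ft³/s.
Channel B: Flow area A = b·y = 14.2 × 17.1 = 242.8 ft². Wetted perimeter P = b + 2y = 14.2 + 2×17.1 = 48.4 ft. Hydraulic radius R = A/P = 242.8/48.4 = 5.017 ft. Q_B = (1.486/0.014)·242.8·5.017^(2/3)·√0.0024 = 3700 ft³/s.
The larger discharge is 41890 ft³/s and the smaller is 3700 ft³/s; the ratio is 11.3.

11.3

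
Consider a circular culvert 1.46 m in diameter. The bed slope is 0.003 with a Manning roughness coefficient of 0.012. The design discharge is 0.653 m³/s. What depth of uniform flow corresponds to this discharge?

y_n = 0.404 m

Manning's equation rearranged: A R^(2/3) = nQ / (1·√S) = 0.012 × 0.653 / (√0.003) = 0.1431.
Trying y = 0.348 m: A R^(2/3) = 0.1065 — short.
Trying y = 0.505 m: A R^(2/3) = 0.2199 — over.
Trying y = 0.404 m: A R^(2/3) = 0.1431 — matches.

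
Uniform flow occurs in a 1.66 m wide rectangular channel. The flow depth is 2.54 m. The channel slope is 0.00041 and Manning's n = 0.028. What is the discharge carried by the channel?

Q = 2.23 m³/s

Flow area A = b·y = 1.66 × 2.54 = 4.216 m². Wetted perimeter P = b + 2y = 1.66 + 2×2.54 = 6.74 m.
Hydraulic radius R = A/P = 4.216/6.74 = 0.6256 m.
Manning's equation: Q = (1/n) A R^(2/3) S^(1/2) = (1/0.028) × 4.216 × 0.6256^(2/3) × 0.00041^(1/2) = 2.23 m³/s.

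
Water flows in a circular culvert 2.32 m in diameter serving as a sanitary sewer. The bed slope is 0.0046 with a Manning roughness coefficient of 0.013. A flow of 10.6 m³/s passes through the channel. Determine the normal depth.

y_n = 1.42 m

Manning's equation rearranged: A R^(2/3) = nQ / (1·√S) = 0.013 × 10.6 / (√0.0046) = 2.032.
Try y = 1.28 m: A R^(2/3) = 1.731 — too small.
Try y = 1.42 m: A R^(2/3) = 2.036 — matches.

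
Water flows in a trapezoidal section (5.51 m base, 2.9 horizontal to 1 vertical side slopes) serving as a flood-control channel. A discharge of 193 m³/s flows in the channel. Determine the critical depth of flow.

y_c = 3.09 m

At critical depth, Q² T / (g A³) = 1, i.e. A³/T = Q²/g = 193²/9.81 = 3797.
Trying y = 2.18 m: A³/T = 945.3 — low.
Trying y = 3.09 m: A³/T = 3816 — ≈ 3797.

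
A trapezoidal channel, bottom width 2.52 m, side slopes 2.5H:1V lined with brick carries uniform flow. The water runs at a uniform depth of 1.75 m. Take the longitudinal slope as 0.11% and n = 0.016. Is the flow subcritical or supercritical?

With bottom width b = 2.52 m and side slope z = 2.5: A = (b + zy)y = (2.52 + 2.5×1.75)×1.75 = 12.07 m²; P = b + 2y√(1+z²) = 2.52 + 2×1.75×2.693 = 11.94 m.
Hydraulic radius R = A/P = 12.07/11.94 = 1.01 m.
V = (1/n) R^(2/3) √S = (1/0.016) × 1.01^(2/3) × √0.0011 = 2.087 m/s. Hydraulic depth D_h = A/T = 12.07/11.27 = 1.071 m.
Froude number Fr = V/√(g·D_h) = 2.087/√(9.81×1.071) = 0.644, which is less than 1, so the flow is subcritical.

subcritical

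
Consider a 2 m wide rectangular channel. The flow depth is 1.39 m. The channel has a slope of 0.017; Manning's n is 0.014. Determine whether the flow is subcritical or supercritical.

Flow area A = b·y = 2 × 1.39 = 2.78 m². Wetted perimeter P = b + 2y = 2 + 2×1.39 = 4.78 m.
Hydraulic radius R = A/P = 2.78/4.78 = 0.5816 m.
V = (1/n) R^(2/3) √S = (1/0.014) × 0.5816^(2/3) × √0.017 = 6.489 m/s. Hydraulic depth D_h = A/T = 2.78/2 = 1.39 m.
Froude number Fr = V/√(g·D_h) = 6.489/√(9.81×1.39) = 1.76, which is greater than 1, so the flow is supercritical.

supercritical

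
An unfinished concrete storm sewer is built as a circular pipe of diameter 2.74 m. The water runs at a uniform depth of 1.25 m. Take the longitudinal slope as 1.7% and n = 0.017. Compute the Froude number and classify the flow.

For a circular section of diameter D = 2.74 m at depth y = 1.25 m, the central angle is θ = 2 arccos(1 − 2y/D) = 2.966 rad. Then A = (D²/8)(θ − sin θ) = 2.62 m² and P = Dθ/2 = 4.064 m.
Hydraulic radius R = A/P = 2.62/4.064 = 0.6447 m.
V = (1/n) R^(2/3) √S = (1/0.017) × 0.6447^(2/3) × √0.017 = 5.724 m/s. Hydraulic depth D_h = A/T = 2.62/2.729 = 0.9598 m.
Froude number Fr = V/√(g·D_h) = 5.724/√(9.81×0.9598) = 1.87, which is greater than 1, so the flow is supercritical.

supercritical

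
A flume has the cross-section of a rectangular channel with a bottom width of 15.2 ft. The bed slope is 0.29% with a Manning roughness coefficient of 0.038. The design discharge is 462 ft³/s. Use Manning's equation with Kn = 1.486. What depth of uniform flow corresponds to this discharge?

y_n = 6.32 ft

Manning's equation rearranged: A R^(2/3) = nQ / (1.486·√S) = 0.038 × 462 / (1.486 × √0.0029) = 219.4.
Try y = 8.04 ft: A R^(2/3) = 303.1 — high.
Try y = 4.33 ft: A R^(2/3) = 129.5 — low.
Try y = 6.32 ft: A R^(2/3) = 219.4 — matches.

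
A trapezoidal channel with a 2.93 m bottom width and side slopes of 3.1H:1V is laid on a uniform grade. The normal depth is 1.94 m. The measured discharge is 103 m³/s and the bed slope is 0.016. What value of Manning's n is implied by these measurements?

n = 0.0229

With bottom width b = 2.93 m and side slope z = 3.1: A = (b + zy)y = (2.93 + 3.1×1.94)×1.94 = 17.35 m²; P = b + 2y√(1+z²) = 2.93 + 2×1.94×3.257 = 15.57 m.
Hydraulic radius R = A/P = 17.35/15.57 = 1.115 m.
Rearranging Manning's equation: n = (1/Q) A R^(2/3) S^(1/2) = (1/103) × 17.35 × 1.115^(2/3) × √0.016 = 0.0229.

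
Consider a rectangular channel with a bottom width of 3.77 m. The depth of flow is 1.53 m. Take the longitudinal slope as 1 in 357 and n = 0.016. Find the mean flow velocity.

V = 2.96 m/s

Flow area A = b·y = 3.77 × 1.53 = 5.768 m². Wetted perimeter P = b + 2y = 3.77 + 2×1.53 = 6.83 m.
Hydraulic radius R = A/P = 5.768/6.83 = 0.8445 m.
From Manning's equation, V = (1/n) R^(2/3) S^(1/2) = (1/0.016) × 0.8445^(2/3) × 0.002801^(1/2) = 2.96 m/s.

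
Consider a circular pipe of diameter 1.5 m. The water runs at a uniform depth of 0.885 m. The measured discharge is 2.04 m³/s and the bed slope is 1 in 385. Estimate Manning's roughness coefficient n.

n = 0.015

For a circular section of diameter D = 1.5 m at depth y = 0.885 m, the central angle is θ = 2 arccos(1 − 2y/D) = 3.504 rad. Then A = (D²/8)(θ − sin θ) = 1.085 m² and P = Dθ/2 = 2.628 m.
Hydraulic radius R = A/P = 1.085/2.628 = 0.4129 m.
Rearranging Manning's equation: n = (1/Q) A R^(2/3) S^(1/2) = (1/2.04) × 1.085 × 0.4129^(2/3) × √0.002597 = 0.015.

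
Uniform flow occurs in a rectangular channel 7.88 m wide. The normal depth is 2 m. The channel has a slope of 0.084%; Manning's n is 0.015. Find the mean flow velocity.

V = 2.33 m/s

Flow area A = b·y = 7.88 × 2 = 15.76 m². Wetted perimeter P = b + 2y = 7.88 + 2×2 = 11.88 m.
Hydraulic radius R = A/P = 15.76/11.88 = 1.327 m.
From Manning's equation, V = (1/n) R^(2/3) S^(1/2) = (1/0.015) × 1.327^(2/3) × 0.00084^(1/2) = 2.33 m/s.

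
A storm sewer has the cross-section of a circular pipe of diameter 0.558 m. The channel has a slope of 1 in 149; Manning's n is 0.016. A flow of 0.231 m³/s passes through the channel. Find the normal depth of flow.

y_n = 0.339 m

Manning's equation rearranged: A R^(2/3) = nQ / (1·√S) = 0.016 × 0.231 / (√0.006711) = 0.04512.
Try y = 0.24 m: A R^(2/3) = 0.02528 — short.
Try y = 0.371 m: A R^(2/3) = 0.05137 — over.
Try y = 0.339 m: A R^(2/3) = 0.04504 — ≈ 0.04512.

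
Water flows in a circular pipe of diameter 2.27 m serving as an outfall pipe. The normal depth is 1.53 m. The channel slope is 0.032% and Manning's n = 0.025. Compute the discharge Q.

Q = 1.58 m³/s

For a circular section of diameter D = 2.27 m at depth y = 1.53 m, the central angle is θ = 2 arccos(1 − 2y/D) = 3.853 rad. Then A = (D²/8)(θ − sin θ) = 2.902 m² and P = Dθ/2 = 4.373 m.
Hydraulic radius R = A/P = 2.902/4.373 = 0.6636 m.
Manning's equation: Q = (1/n) A R^(2/3) S^(1/2) = (1/0.025) × 2.902 × 0.6636^(2/3) × 0.00032^(1/2) = 1.58 m³/s.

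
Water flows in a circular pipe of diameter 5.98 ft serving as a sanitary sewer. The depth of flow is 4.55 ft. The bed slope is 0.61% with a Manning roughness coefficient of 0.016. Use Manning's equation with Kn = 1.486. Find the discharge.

For a circular section of diameter D = 5.98 ft at depth y = 4.55 ft, the central angle is θ = 2 arccos(1 − 2y/D) = 4.239 rad. Then A = (D²/8)(θ − sin θ) = 22.93 ft² and P = Dθ/2 = 12.68 ft.
Hydraulic radius R = A/P = 22.93/12.68 = 1.809 ft.
Manning's equation: Q = (1.486/n) A R^(2/3) S^(1/2) = (1.486/0.016) × 22.93 × 1.809^(2/3) × 0.0061^(1/2) = 247 ft³/s.

Q = 247 ft³/s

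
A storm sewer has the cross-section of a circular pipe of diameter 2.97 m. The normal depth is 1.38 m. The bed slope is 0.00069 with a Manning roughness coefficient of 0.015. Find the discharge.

For a circular section of diameter D = 2.97 m at depth y = 1.38 m, the central angle is θ = 2 arccos(1 − 2y/D) = 3 rad. Then A = (D²/8)(θ − sin θ) = 3.152 m² and P = Dθ/2 = 4.455 m.
Hydraulic radius R = A/P = 3.152/4.455 = 0.7076 m.
Manning's equation: Q = (1/n) A R^(2/3) S^(1/2) = (1/0.015) × 3.152 × 0.7076^(2/3) × 0.00069^(1/2) = 4.38 m³/s.

Q = 4.38 m³/s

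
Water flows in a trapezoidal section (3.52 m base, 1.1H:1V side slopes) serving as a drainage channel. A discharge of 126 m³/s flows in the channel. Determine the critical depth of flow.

At critical depth, Q² T / (g A³) = 1, i.e. A³/T = Q²/g = 126²/9.81 = 1618.
Try y = 3.84 m: A³/T = 2197 — over.
Try y = 2.8 m: A³/T = 652 — short.
Try y = 3.55 m: A³/T = 1616 — close enough.

y_c = 3.55 m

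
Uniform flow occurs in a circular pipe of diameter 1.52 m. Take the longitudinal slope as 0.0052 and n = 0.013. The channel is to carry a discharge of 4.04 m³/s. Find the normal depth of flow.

Manning's equation rearranged: A R^(2/3) = nQ / (1·√S) = 0.013 × 4.04 / (√0.0052) = 0.7283.
Trying y = 1.23 m: A R^(2/3) = 0.9408 — high.
Trying y = 0.888 m: A R^(2/3) = 0.6138 — low.
Trying y = 0.996 m: A R^(2/3) = 0.7284 — matches.

y_n = 0.996 m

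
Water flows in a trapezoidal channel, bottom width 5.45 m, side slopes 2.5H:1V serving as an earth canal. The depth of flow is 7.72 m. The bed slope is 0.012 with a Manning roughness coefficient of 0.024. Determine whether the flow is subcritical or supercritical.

With bottom width b = 5.45 m and side slope z = 2.5: A = (b + zy)y = (5.45 + 2.5×7.72)×7.72 = 191.1 m²; P = b + 2y√(1+z²) = 5.45 + 2×7.72×2.693 = 47.02 m.
Hydraulic radius R = A/P = 191.1/47.02 = 4.063 m.
V = (1/n) R^(2/3) √S = (1/0.024) × 4.063^(2/3) × √0.012 = 11.62 m/s. Hydraulic depth D_h = A/T = 191.1/44.05 = 4.338 m.
Froude number Fr = V/√(g·D_h) = 11.62/√(9.81×4.338) = 1.78, which is greater than 1, so the flow is supercritical.

supercritical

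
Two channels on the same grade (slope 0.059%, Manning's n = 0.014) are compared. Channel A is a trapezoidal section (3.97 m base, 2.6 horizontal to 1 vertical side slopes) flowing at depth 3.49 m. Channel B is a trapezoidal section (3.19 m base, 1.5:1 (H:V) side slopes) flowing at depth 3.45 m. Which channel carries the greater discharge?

Channel A: With bottom width b = 3.97 m and side slope z = 2.6: A = (b + zy)y = (3.97 + 2.6×3.49)×3.49 = 45.52 m²; P = b + 2y√(1+z²) = 3.97 + 2×3.49×2.786 = 23.41 m. Hydraulic radius R = A/P = 45.52/23.41 = 1.944 m. Q_A = (1/0.014)·45.52·1.944^(2/3)·√0.00059 = 123 m³/s.
Channel B: With bottom width b = 3.19 m and side slope z = 1.5: A = (b + zy)y = (3.19 + 1.5×3.45)×3.45 = 28.86 m²; P = b + 2y√(1+z²) = 3.19 + 2×3.45×1.803 = 15.63 m. Hydraulic radius R = A/P = 28.86/15.63 = 1.847 m. Q_B = (1/0.014)·28.86·1.847^(2/3)·√0.00059 = 75.36 m³/s.
Q_A = 123 m³/s vs Q_B = 75.36 m³/s, so channel A carries more.

channel A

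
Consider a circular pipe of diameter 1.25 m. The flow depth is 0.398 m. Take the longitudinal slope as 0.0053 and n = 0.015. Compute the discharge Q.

For a circular section of diameter D = 1.25 m at depth y = 0.398 m, the central angle is θ = 2 arccos(1 − 2y/D) = 2.398 rad. Then A = (D²/8)(θ − sin θ) = 0.3362 m² and P = Dθ/2 = 1.499 m.
Hydraulic radius R = A/P = 0.3362/1.499 = 0.2243 m.
Manning's equation: Q = (1/n) A R^(2/3) S^(1/2) = (1/0.015) × 0.3362 × 0.2243^(2/3) × 0.0053^(1/2) = 0.602 m³/s.

Q = 0.602 m³/s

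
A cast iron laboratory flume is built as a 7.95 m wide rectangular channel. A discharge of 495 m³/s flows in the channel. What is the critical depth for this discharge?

For a rectangular channel, critical depth y_c = (q²/g)^(1/3) where q = Q/b = 495/7.95 = 62.26 m²/s.
So y_c = (62.26²/9.81)^(1/3) = 7.34 m.

y_c = 7.34 m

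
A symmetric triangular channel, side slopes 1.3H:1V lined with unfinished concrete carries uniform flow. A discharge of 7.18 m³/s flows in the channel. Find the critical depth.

y_c = 1.44 m

At critical depth, Q² T / (g A³) = 1, i.e. A³/T = Q²/g = 7.18²/9.81 = 5.255.
Try y = 1.65 m: A³/T = 10.33 — too large.
Try y = 1.02 m: A³/T = 0.9329 — too small.
Try y = 1.44 m: A³/T = 5.232 — ≈ 5.255.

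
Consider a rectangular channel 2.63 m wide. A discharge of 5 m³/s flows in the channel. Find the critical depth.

y_c = 0.717 m

For a rectangular channel, critical depth y_c = (q²/g)^(1/3) where q = Q/b = 5/2.63 = 1.901 m²/s.
So y_c = (1.901²/9.81)^(1/3) = 0.717 m.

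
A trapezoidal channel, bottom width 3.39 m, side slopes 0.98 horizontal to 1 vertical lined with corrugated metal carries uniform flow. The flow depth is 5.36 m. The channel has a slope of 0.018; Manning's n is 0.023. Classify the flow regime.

supercritical

With bottom width b = 3.39 m and side slope z = 0.98: A = (b + zy)y = (3.39 + 0.98×5.36)×5.36 = 46.33 m²; P = b + 2y√(1+z²) = 3.39 + 2×5.36×1.4 = 18.4 m.
Hydraulic radius R = A/P = 46.33/18.4 = 2.518 m.
V = (1/n) R^(2/3) √S = (1/0.023) × 2.518^(2/3) × √0.018 = 10.8 m/s. Hydraulic depth D_h = A/T = 46.33/13.9 = 3.334 m.
Froude number Fr = V/√(g·D_h) = 10.8/√(9.81×3.334) = 1.89, which is greater than 1, so the flow is supercritical.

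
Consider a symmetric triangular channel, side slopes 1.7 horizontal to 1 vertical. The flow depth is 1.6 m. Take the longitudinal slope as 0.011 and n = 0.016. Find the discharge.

Q = 22.3 m³/s

For a triangular section with side slope z = 1.7: A = zy² = 1.7×1.6² = 4.352 m²; P = 2y√(1+z²) = 2×1.6×1.972 = 6.311 m.
Hydraulic radius R = A/P = 4.352/6.311 = 0.6895 m.
Manning's equation: Q = (1/n) A R^(2/3) S^(1/2) = (1/0.016) × 4.352 × 0.6895^(2/3) × 0.011^(1/2) = 22.3 m³/s.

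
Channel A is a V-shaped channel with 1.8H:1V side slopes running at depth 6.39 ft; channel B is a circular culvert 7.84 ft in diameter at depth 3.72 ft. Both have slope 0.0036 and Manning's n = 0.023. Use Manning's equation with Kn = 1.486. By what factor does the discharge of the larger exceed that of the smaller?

Channel A: For a triangular section with side slope z = 1.8: A = zy² = 1.8×6.39² = 73.5 ft²; P = 2y√(1+z²) = 2×6.39×2.059 = 26.32 ft. Hydraulic radius R = A/P = 73.5/26.32 = 2.793 ft. Q_A = (1.486/0.023)·73.5·2.793^(2/3)·√0.0036 = 565.1 ft³/s.
Channel B: For a circular section of diameter D = 7.84 ft at depth y = 3.72 ft, the central angle is θ = 2 arccos(1 − 2y/D) = 3.04 rad. Then A = (D²/8)(θ − sin θ) = 22.57 ft² and P = Dθ/2 = 11.91 ft. Hydraulic radius R = A/P = 22.57/11.91 = 1.894 ft. Q_B = (1.486/0.023)·22.57·1.894^(2/3)·√0.0036 = 133.9 ft³/s.
The larger discharge is 565.1 ft³/s and the smaller is 133.9 ft³/s; the ratio is 4.22.

4.22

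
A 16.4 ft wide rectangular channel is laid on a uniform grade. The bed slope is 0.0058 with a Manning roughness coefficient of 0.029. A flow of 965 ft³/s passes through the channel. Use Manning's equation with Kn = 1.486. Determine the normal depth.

Manning's equation rearranged: A R^(2/3) = nQ / (1.486·√S) = 0.029 × 965 / (1.486 × √0.0058) = 247.3.
Try y = 7.81 ft: A R^(2/3) = 322.8 — over.
Try y = 4.38 ft: A R^(2/3) = 144.6 — short.
Try y = 6.42 ft: A R^(2/3) = 247.4 — close enough.

y_n = 6.42 ft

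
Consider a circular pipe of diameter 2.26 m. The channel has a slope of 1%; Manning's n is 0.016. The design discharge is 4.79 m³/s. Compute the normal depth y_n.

y_n = 0.817 m

Manning's equation rearranged: A R^(2/3) = nQ / (1·√S) = 0.016 × 4.79 / (√0.01) = 0.7664.
Try y = 0.894 m: A R^(2/3) = 0.9053 — high.
Try y = 0.699 m: A R^(2/3) = 0.5695 — low.
Try y = 0.817 m: A R^(2/3) = 0.766 — matches.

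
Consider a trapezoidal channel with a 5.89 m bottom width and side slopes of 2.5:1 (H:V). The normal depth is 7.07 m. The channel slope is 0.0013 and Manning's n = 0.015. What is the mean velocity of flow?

With bottom width b = 5.89 m and side slope z = 2.5: A = (b + zy)y = (5.89 + 2.5×7.07)×7.07 = 166.6 m²; P = b + 2y√(1+z²) = 5.89 + 2×7.07×2.693 = 43.96 m.
Hydraulic radius R = A/P = 166.6/43.96 = 3.79 m.
From Manning's equation, V = (1/n) R^(2/3) S^(1/2) = (1/0.015) × 3.79^(2/3) × 0.0013^(1/2) = 5.84 m/s.

V = 5.84 m/s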